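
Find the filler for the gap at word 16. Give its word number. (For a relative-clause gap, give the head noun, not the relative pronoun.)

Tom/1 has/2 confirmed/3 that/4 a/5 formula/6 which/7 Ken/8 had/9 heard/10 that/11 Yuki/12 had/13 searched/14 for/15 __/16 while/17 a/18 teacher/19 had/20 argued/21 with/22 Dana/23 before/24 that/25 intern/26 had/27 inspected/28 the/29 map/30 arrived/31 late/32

6

The gap at 16 is the prepositional object of "searched", inside a relative clause.
The relative pronoun is "which" (word 7); it is bound by the head noun immediately before it.
Its filler is the head noun "formula", at word 6.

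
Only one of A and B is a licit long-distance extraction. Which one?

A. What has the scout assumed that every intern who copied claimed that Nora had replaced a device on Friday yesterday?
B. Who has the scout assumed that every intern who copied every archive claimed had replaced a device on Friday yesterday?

In A, the wh-phrase is extracted from inside a complex-NP island (relative clause) (introduced by "who"), which blocks movement.
In B, the extraction path crosses only that-complement boundaries, which are transparent.
So B is grammatical.

B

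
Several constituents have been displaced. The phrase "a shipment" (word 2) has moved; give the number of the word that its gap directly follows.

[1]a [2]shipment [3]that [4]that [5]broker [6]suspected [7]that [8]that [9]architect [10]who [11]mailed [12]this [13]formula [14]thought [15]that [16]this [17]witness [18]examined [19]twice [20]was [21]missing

The displaced element is "a shipment" (word 2).
It is linked across 2 clause boundaries (that → that).
It functions as the direct object of "examined", so the gap sits immediately after word 18 ("examined").
Base order: That broker suspected that that architect who mailed this formula thought that this witness examined a shipment twice.

18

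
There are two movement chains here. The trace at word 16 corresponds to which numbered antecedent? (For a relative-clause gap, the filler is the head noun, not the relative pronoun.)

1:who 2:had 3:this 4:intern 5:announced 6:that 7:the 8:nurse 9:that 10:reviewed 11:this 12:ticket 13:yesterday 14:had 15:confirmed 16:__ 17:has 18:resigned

The marked gap is the subject of "resigned".
Its filler is the fronted wh-phrase "who", at word 1.
(The other dependency links word 8 to a gap after word 9.)

1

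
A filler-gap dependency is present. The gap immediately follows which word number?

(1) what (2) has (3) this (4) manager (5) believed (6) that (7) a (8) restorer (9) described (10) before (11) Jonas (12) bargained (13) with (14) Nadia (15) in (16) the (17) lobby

9

The displaced element is "what" (word 1).
It is linked across 1 clause boundary (that).
It functions as the direct object of "described", so the gap sits immediately after word 9 ("described").
Base order: This manager has believed that a restorer described what before Jonas bargained with Nadia in the lobby.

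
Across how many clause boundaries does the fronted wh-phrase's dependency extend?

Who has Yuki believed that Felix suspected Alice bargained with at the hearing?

"who" is extracted from the PP object of "bargained".
Boundaries crossed, outermost first: [that], [Ø] — 2 in total.

2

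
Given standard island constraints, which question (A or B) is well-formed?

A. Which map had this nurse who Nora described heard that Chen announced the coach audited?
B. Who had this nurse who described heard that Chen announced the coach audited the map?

In B, the wh-phrase is extracted from inside a complex-NP island (relative clause) (introduced by "who"), which blocks movement.
In A, the extraction path crosses only that-complement boundaries, which are transparent.
So A is grammatical.

A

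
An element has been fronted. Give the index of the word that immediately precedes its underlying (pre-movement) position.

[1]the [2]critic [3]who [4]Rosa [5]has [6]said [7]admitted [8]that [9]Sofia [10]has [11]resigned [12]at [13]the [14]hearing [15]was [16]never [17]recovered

6

The displaced element is "the critic" (word 2).
It is linked across 1 clause boundary (Ø).
It functions as the subject of "admitted", so the gap sits immediately after word 6 ("said").
Base order: Rosa has said that the critic admitted that Sofia has resigned at the hearing.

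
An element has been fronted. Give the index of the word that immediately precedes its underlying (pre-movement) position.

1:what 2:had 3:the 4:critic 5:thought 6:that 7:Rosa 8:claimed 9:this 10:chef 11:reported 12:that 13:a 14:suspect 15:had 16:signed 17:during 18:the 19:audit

16

The displaced element is "what" (word 1).
It is linked across 3 clause boundaries (that → Ø → that).
It functions as the direct object of "signed", so the gap sits immediately after word 16 ("signed").
Base order: The critic had thought that Rosa claimed this chef reported that a suspect had signed what during the audit.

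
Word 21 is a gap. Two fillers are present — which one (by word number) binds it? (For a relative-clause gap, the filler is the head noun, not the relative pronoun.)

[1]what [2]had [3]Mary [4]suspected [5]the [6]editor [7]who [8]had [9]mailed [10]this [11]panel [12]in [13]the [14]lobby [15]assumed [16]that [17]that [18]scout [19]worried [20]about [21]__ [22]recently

The marked gap is the object of the preposition "about" of "worried".
Its filler is the fronted wh-phrase "what", at word 1.
(The other dependency links word 6 to a gap after word 7.)

1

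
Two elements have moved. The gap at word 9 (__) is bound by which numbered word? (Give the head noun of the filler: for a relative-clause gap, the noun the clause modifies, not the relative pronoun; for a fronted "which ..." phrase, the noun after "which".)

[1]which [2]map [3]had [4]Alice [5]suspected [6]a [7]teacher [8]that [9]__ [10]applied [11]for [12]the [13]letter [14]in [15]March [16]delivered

7

The marked gap is inside the relative clause, the subject of "applied".
Its filler is the head noun "teacher" (via "that"), at word 7.
(The other dependency links word 2 to a gap after word 16.)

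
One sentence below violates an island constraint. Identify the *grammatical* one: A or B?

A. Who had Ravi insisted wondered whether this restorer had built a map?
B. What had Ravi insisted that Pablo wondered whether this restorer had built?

In B, the wh-phrase is extracted from inside a wh-island (introduced by "whether"), which blocks movement.
In A, the extraction path crosses only that-complement boundaries, which are transparent.
So A is grammatical.

A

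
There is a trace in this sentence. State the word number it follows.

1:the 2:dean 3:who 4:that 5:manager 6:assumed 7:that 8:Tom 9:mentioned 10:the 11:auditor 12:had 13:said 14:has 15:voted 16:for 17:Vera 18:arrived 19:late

The displaced element is "the dean" (word 2).
It is linked across 3 clause boundaries (that → Ø → Ø).
It functions as the subject of "voted", so the gap sits immediately after word 13 ("said").
Base order: That manager assumed that Tom mentioned the auditor had said that the dean has voted for Vera.

13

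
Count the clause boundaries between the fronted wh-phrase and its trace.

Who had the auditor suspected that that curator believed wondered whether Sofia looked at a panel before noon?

2

"who" is extracted from the subject of "wondered".
Boundaries crossed, outermost first: [that], [Ø] — 2 in total.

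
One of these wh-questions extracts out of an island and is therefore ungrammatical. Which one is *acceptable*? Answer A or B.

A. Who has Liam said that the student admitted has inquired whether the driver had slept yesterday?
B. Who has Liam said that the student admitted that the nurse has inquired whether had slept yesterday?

A

In B, the wh-phrase is extracted from inside a wh-island (introduced by "whether"), which blocks movement.
In A, the extraction path crosses only that-complement boundaries, which are transparent.
So A is grammatical.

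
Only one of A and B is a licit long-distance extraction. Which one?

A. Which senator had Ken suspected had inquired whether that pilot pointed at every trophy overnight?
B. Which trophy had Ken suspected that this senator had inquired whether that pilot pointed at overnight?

In B, the wh-phrase is extracted from inside a wh-island (introduced by "whether"), which blocks movement.
In A, the extraction path crosses only that-complement boundaries, which are transparent.
So A is grammatical.

A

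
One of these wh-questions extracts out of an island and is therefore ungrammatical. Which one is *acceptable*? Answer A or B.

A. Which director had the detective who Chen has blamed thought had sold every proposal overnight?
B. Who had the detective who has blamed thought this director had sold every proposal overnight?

A

In B, the wh-phrase is extracted from inside a complex-NP island (relative clause) (introduced by "who"), which blocks movement.
In A, the extraction path crosses only that-complement boundaries, which are transparent.
So A is grammatical.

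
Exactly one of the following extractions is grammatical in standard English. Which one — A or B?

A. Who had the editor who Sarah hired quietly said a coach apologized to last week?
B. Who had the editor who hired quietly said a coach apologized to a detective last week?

In B, the wh-phrase is extracted from inside a complex-NP island (relative clause) (introduced by "who"), which blocks movement.
In A, the extraction path crosses only that-complement boundaries, which are transparent.
So A is grammatical.

A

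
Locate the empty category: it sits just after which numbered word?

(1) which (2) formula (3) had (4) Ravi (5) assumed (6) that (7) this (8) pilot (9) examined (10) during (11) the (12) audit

The displaced element is "which formula" (word 2).
It is linked across 1 clause boundary (that).
It functions as the direct object of "examined", so the gap sits immediately after word 9 ("examined").
Base order: Ravi had assumed that this pilot examined which formula during the audit.

9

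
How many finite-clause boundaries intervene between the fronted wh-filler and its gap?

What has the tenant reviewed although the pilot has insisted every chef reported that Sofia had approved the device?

"what" originates inside the matrix clause — no clause boundary is crossed.

0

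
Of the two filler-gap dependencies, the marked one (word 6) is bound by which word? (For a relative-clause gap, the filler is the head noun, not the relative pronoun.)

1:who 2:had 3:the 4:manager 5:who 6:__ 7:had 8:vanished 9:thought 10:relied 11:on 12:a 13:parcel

4

The marked gap is inside the relative clause, the subject of "vanished".
Its filler is the head noun "manager" (via "who"), at word 4.
(The other dependency links word 1 to a gap after word 9.)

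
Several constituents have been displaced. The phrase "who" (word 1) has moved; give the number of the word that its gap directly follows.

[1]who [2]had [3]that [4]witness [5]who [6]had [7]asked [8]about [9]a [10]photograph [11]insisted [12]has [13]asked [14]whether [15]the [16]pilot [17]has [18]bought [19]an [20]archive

11

The displaced element is "who" (word 1).
It is linked across 1 clause boundary (Ø).
It functions as the subject of "asked", so the gap sits immediately after word 11 ("insisted").
Base order: That witness who had asked about a photograph had insisted who has asked whether the pilot has bought an archive.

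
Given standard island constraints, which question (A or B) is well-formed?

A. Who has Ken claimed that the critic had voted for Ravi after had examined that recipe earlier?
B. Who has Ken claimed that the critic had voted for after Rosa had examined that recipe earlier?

In A, the wh-phrase is extracted from inside an adjunct island (introduced by "after"), which blocks movement.
In B, the extraction path crosses only that-complement boundaries, which are transparent.
So B is grammatical.

B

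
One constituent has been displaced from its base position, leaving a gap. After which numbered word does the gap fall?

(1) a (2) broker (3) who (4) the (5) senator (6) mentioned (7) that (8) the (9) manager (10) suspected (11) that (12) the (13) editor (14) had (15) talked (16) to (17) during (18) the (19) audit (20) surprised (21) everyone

The displaced element is "a broker" (word 2).
It is linked across 2 clause boundaries (that → that).
It functions as the object of the preposition "to" of "talked", so the gap sits immediately after word 16 ("to").
Base order: The senator mentioned that the manager suspected that the editor had talked to a broker during the audit.

16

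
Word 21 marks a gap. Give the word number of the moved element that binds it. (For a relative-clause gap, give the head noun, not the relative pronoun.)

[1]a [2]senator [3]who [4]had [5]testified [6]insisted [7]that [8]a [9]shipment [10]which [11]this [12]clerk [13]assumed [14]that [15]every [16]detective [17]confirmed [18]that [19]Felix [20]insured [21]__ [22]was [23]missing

9

The gap at 21 is the object of "insured", inside a relative clause.
The relative pronoun is "which" (word 10); it is bound by the head noun immediately before it.
Its filler is the head noun "shipment", at word 9.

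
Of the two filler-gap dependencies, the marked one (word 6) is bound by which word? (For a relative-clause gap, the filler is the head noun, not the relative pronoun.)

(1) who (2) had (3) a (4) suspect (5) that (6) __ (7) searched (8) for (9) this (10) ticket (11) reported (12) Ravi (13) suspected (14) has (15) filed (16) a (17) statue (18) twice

4

The marked gap is inside the relative clause, the subject of "searched".
Its filler is the head noun "suspect" (via "that"), at word 4.
(The other dependency links word 1 to a gap after word 13.)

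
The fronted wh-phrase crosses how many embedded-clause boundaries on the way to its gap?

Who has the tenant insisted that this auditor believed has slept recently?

"who" is extracted from the subject of "slept".
Boundaries crossed, outermost first: [that], [Ø] — 2 in total.

2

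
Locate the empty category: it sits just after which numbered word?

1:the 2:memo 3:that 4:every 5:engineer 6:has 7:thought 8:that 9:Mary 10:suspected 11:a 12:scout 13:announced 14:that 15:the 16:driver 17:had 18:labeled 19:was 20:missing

The displaced element is "the memo" (word 2).
It is linked across 3 clause boundaries (that → Ø → that).
It functions as the direct object of "labeled", so the gap sits immediately after word 18 ("labeled").
Base order: Every engineer has thought that Mary suspected a scout announced that the driver had labeled the memo.

18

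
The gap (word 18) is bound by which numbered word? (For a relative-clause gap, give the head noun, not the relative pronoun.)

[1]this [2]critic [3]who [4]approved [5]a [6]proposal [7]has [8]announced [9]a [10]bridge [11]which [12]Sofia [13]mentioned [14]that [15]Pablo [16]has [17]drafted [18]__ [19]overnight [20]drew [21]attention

10

The gap at 18 is the object of "drafted", inside a relative clause.
The relative pronoun is "which" (word 11); it is bound by the head noun immediately before it.
Its filler is the head noun "bridge", at word 10.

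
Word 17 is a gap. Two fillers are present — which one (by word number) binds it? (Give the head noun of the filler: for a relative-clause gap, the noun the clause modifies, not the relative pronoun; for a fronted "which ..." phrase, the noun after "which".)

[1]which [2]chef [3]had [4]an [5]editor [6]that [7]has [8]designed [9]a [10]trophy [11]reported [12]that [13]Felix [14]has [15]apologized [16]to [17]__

The marked gap is the object of the preposition "to" of "apologized".
Its filler is the fronted wh-phrase "which chef", at word 2.
(The other dependency links word 5 to a gap after word 6.)

2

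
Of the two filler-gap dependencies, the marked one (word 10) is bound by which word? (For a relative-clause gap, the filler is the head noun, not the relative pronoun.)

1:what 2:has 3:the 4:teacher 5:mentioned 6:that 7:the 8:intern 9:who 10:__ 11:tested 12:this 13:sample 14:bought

8

The marked gap is inside the relative clause, the subject of "tested".
Its filler is the head noun "intern" (via "who"), at word 8.
(The other dependency links word 1 to a gap after word 14.)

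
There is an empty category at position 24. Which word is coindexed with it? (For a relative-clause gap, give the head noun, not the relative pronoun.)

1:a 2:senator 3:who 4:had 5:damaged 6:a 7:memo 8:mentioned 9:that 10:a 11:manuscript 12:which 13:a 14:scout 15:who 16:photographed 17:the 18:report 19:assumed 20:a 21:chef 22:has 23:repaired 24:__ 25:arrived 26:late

11

The gap at 24 is the object of "repaired", inside a relative clause.
The relative pronoun is "which" (word 12); it is bound by the head noun immediately before it.
Its filler is the head noun "manuscript", at word 11.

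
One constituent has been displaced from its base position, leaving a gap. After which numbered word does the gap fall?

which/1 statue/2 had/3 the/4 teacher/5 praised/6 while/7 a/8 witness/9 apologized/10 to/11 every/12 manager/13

The displaced element is "which statue" (word 2).
It functions as the direct object of "praised", so the gap sits immediately after word 6 ("praised").
Base order: The teacher had praised which statue while a witness apologized to every manager.

6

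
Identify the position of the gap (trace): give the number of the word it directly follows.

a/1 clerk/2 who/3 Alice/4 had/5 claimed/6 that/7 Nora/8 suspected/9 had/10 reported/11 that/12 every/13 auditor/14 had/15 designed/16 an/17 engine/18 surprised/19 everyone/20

The displaced element is "a clerk" (word 2).
It is linked across 2 clause boundaries (that → Ø).
It functions as the subject of "reported", so the gap sits immediately after word 9 ("suspected").
Base order: Alice had claimed that Nora suspected a clerk had reported that every auditor had designed an engine.

9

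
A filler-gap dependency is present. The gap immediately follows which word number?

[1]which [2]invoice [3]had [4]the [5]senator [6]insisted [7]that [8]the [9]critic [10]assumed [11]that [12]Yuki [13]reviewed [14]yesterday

13

The displaced element is "which invoice" (word 2).
It is linked across 2 clause boundaries (that → that).
It functions as the direct object of "reviewed", so the gap sits immediately after word 13 ("reviewed").
Base order: The senator had insisted that the critic assumed that Yuki reviewed which invoice yesterday.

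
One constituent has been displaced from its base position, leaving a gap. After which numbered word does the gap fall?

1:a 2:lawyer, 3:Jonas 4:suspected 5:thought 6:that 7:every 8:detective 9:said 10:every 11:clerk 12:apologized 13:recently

4

The displaced element is "a lawyer" (word 2).
It is linked across 1 clause boundary (Ø).
It functions as the subject of "thought", so the gap sits immediately after word 4 ("suspected").
Base order: Jonas suspected that a lawyer thought that every detective said every clerk apologized recently.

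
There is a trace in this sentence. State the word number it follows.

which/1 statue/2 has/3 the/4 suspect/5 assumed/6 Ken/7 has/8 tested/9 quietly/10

The displaced element is "which statue" (word 2).
It is linked across 1 clause boundary (Ø).
It functions as the direct object of "tested", so the gap sits immediately after word 9 ("tested").
Base order: The suspect has assumed Ken has tested which statue quietly.

9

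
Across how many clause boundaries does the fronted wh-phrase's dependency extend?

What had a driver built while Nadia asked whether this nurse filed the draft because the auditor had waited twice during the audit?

"what" originates inside the matrix clause — no clause boundary is crossed.

0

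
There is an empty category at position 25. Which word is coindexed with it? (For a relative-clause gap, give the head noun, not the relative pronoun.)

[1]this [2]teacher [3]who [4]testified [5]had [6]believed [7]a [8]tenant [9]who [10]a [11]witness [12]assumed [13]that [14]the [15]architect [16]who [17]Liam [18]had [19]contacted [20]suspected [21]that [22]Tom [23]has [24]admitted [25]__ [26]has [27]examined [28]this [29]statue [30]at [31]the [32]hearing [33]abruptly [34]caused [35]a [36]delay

8

The gap at 25 is the subject of "examined", inside a relative clause.
The relative pronoun is "who" (word 9); it is bound by the head noun immediately before it.
Its filler is the head noun "tenant", at word 8.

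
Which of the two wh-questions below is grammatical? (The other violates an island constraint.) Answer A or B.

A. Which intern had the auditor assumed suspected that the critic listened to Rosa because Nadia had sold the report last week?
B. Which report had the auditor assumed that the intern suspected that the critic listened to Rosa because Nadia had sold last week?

In B, the wh-phrase is extracted from inside an adjunct island (introduced by "because"), which blocks movement.
In A, the extraction path crosses only that-complement boundaries, which are transparent.
So A is grammatical.

A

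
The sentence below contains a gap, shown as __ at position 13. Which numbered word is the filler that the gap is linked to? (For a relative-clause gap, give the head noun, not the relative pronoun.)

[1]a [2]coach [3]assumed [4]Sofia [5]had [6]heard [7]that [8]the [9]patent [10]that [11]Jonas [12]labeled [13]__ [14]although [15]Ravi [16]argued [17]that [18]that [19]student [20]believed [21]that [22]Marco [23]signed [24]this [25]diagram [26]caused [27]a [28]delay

The gap at 13 is the object of "labeled", inside a relative clause.
The relative pronoun is "that" (word 10); it is bound by the head noun immediately before it.
Its filler is the head noun "patent", at word 9.

9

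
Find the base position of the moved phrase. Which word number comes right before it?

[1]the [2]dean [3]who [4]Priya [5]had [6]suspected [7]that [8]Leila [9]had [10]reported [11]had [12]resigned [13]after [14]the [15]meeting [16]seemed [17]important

10

The displaced element is "the dean" (word 2).
It is linked across 2 clause boundaries (that → Ø).
It functions as the subject of "resigned", so the gap sits immediately after word 10 ("reported").
Base order: Priya had suspected that Leila had reported that the dean had resigned after the meeting.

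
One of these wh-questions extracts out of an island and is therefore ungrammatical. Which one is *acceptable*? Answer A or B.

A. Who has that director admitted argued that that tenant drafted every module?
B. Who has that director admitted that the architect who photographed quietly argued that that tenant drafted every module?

A

In B, the wh-phrase is extracted from inside a complex-NP island (relative clause) (introduced by "who"), which blocks movement.
In A, the extraction path crosses only that-complement boundaries, which are transparent.
So A is grammatical.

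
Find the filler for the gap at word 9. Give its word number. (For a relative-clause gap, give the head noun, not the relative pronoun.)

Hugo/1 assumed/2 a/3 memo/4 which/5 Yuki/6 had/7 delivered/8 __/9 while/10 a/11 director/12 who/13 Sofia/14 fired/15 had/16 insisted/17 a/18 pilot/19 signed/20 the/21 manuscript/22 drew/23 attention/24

The gap at 9 is the object of "delivered", inside a relative clause.
The relative pronoun is "which" (word 5); it is bound by the head noun immediately before it.
Its filler is the head noun "memo", at word 4.

4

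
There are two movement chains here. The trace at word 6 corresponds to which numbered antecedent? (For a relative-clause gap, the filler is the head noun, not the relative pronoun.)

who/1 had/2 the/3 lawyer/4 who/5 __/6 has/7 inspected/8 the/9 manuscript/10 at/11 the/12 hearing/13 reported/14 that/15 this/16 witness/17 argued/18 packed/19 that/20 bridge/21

4

The marked gap is inside the relative clause, the subject of "inspected".
Its filler is the head noun "lawyer" (via "who"), at word 4.
(The other dependency links word 1 to a gap after word 18.)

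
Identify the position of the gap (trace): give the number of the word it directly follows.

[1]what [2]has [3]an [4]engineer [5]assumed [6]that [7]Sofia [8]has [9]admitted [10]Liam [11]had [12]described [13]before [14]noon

The displaced element is "what" (word 1).
It is linked across 2 clause boundaries (that → Ø).
It functions as the direct object of "described", so the gap sits immediately after word 12 ("described").
Base order: An engineer has assumed that Sofia has admitted Liam had described what before noon.

12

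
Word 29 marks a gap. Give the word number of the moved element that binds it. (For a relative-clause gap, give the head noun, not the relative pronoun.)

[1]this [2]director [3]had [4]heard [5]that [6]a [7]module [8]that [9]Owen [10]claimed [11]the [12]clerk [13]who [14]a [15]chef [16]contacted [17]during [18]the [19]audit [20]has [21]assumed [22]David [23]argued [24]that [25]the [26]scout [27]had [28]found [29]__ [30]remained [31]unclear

7

The gap at 29 is the object of "found", inside a relative clause.
The relative pronoun is "that" (word 8); it is bound by the head noun immediately before it.
Its filler is the head noun "module", at word 7.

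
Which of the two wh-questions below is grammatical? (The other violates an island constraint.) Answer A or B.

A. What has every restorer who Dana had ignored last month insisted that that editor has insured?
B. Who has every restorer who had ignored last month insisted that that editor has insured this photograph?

In B, the wh-phrase is extracted from inside a complex-NP island (relative clause) (introduced by "who"), which blocks movement.
In A, the extraction path crosses only that-complement boundaries, which are transparent.
So A is grammatical.

A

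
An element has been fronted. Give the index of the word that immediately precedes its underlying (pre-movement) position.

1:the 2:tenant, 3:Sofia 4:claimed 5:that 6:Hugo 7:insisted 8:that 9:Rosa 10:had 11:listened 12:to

The displaced element is "the tenant" (word 2).
It is linked across 2 clause boundaries (that → that).
It functions as the object of the preposition "to" of "listened", so the gap sits immediately after word 12 ("to").
Base order: Sofia claimed that Hugo insisted that Rosa had listened to the tenant.

12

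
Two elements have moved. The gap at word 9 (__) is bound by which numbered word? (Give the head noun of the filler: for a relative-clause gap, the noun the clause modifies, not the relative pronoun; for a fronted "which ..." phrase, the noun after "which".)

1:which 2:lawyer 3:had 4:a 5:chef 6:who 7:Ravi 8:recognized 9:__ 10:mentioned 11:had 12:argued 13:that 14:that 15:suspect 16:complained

The marked gap is inside the relative clause, the direct object of "recognized".
Its filler is the head noun "chef" (via "who"), at word 5.
(The other dependency links word 2 to a gap after word 10.)

5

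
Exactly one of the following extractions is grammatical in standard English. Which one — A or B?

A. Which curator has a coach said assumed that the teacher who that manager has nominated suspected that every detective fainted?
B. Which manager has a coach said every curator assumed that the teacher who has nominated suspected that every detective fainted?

In B, the wh-phrase is extracted from inside a complex-NP island (relative clause) (introduced by "who"), which blocks movement.
In A, the extraction path crosses only that-complement boundaries, which are transparent.
So A is grammatical.

A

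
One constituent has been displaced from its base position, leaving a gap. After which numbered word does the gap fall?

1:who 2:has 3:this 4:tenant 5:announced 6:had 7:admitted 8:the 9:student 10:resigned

The displaced element is "who" (word 1).
It is linked across 1 clause boundary (Ø).
It functions as the subject of "admitted", so the gap sits immediately after word 5 ("announced").
Base order: This tenant has announced who had admitted the student resigned.

5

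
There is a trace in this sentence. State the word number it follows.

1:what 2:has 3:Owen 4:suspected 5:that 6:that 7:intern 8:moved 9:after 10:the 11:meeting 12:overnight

The displaced element is "what" (word 1).
It is linked across 1 clause boundary (that).
It functions as the direct object of "moved", so the gap sits immediately after word 8 ("moved").
Base order: Owen has suspected that that intern moved what after the meeting overnight.

8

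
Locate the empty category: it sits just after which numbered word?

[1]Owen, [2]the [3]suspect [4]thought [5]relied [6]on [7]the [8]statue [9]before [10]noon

4

The displaced element is "Owen" (word 1).
It is linked across 1 clause boundary (Ø).
It functions as the subject of "relied", so the gap sits immediately after word 4 ("thought").
Base order: The suspect thought Owen relied on the statue before noon.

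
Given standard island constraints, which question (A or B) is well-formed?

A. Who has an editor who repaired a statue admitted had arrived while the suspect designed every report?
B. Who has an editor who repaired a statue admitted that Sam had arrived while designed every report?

In B, the wh-phrase is extracted from inside an adjunct island (introduced by "while"), which blocks movement.
In A, the extraction path crosses only that-complement boundaries, which are transparent.
So A is grammatical.

A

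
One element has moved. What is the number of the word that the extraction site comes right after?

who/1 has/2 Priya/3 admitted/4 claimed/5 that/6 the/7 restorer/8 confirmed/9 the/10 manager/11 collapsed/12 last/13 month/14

4

The displaced element is "who" (word 1).
It is linked across 1 clause boundary (Ø).
It functions as the subject of "claimed", so the gap sits immediately after word 4 ("admitted").
Base order: Priya has admitted that who claimed that the restorer confirmed the manager collapsed last month.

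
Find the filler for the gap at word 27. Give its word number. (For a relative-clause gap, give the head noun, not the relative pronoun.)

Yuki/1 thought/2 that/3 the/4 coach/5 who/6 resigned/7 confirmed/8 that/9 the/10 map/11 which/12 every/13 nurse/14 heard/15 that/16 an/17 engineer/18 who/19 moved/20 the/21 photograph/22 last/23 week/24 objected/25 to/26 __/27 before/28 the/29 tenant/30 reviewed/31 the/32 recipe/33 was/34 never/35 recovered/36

11

The gap at 27 is the prepositional object of "objected", inside a relative clause.
The relative pronoun is "which" (word 12); it is bound by the head noun immediately before it.
Its filler is the head noun "map", at word 11.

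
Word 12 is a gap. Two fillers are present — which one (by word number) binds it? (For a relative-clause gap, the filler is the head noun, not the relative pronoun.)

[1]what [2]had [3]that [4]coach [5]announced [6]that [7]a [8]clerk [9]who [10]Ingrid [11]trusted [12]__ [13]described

8

The marked gap is inside the relative clause, the direct object of "trusted".
Its filler is the head noun "clerk" (via "who"), at word 8.
(The other dependency links word 1 to a gap after word 13.)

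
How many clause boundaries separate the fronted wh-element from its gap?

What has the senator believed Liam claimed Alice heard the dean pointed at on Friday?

3

"what" is extracted from the PP object of "pointed".
Boundaries crossed, outermost first: [Ø], [Ø], [Ø] — 3 in total.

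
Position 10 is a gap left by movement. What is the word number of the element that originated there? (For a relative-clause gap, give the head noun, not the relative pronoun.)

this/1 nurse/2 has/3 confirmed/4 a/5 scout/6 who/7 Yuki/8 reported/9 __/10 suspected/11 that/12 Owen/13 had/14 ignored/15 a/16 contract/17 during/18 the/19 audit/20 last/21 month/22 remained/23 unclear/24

6

The gap at 10 is the subject of "suspected", inside a relative clause.
The relative pronoun is "who" (word 7); it is bound by the head noun immediately before it.
Its filler is the head noun "scout", at word 6.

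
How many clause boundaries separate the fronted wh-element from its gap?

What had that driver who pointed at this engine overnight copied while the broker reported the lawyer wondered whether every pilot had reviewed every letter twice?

0

"what" originates inside the matrix clause — no clause boundary is crossed.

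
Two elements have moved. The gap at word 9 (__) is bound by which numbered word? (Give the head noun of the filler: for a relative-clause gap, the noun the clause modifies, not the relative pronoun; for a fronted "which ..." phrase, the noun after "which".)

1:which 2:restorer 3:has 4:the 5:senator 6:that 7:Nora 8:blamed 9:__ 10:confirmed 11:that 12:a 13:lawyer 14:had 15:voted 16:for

The marked gap is inside the relative clause, the direct object of "blamed".
Its filler is the head noun "senator" (via "that"), at word 5.
(The other dependency links word 2 to a gap after word 16.)

5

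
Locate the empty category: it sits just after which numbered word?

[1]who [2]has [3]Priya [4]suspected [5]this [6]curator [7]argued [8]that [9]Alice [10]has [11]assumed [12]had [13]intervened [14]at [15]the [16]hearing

The displaced element is "who" (word 1).
It is linked across 3 clause boundaries (Ø → that → Ø).
It functions as the subject of "intervened", so the gap sits immediately after word 11 ("assumed").
Base order: Priya has suspected this curator argued that Alice has assumed that who had intervened at the hearing.

11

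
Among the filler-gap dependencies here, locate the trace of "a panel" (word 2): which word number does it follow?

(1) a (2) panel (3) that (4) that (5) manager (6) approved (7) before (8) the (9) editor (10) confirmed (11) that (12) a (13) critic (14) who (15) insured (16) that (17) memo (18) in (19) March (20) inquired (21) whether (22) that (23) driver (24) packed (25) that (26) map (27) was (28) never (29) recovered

6

The displaced element is "a panel" (word 2).
It functions as the direct object of "approved", so the gap sits immediately after word 6 ("approved").
Base order: That manager approved a panel before the editor confirmed that a critic who insured that memo in March inquired whether that driver packed that map.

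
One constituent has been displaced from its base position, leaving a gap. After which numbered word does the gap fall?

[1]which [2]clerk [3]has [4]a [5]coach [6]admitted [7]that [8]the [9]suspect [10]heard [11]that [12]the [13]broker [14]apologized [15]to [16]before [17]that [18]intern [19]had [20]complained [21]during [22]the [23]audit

15

The displaced element is "which clerk" (word 2).
It is linked across 2 clause boundaries (that → that).
It functions as the object of the preposition "to" of "apologized", so the gap sits immediately after word 15 ("to").
Base order: A coach has admitted that the suspect heard that the broker apologized to which clerk before that intern had complained during the audit.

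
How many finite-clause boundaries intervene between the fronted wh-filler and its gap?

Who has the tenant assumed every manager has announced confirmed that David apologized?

2

"who" is extracted from the subject of "confirmed".
Boundaries crossed, outermost first: [Ø], [Ø] — 2 in total.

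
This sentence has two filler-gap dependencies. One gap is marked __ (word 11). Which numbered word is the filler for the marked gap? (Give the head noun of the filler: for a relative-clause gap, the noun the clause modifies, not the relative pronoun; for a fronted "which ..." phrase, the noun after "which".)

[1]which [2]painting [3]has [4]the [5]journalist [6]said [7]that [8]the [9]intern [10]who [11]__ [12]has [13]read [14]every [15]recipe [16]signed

The marked gap is inside the relative clause, the subject of "read".
Its filler is the head noun "intern" (via "who"), at word 9.
(The other dependency links word 2 to a gap after word 16.)

9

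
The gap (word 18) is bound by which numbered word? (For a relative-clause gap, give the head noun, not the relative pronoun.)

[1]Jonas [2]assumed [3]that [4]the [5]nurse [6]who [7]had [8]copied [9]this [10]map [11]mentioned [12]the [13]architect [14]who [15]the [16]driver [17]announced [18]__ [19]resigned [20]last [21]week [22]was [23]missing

The gap at 18 is the subject of "resigned", inside a relative clause.
The relative pronoun is "who" (word 14); it is bound by the head noun immediately before it.
Its filler is the head noun "architect", at word 13.

13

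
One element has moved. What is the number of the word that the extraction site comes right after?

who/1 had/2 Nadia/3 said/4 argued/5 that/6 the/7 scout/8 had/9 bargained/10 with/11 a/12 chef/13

The displaced element is "who" (word 1).
It is linked across 1 clause boundary (Ø).
It functions as the subject of "argued", so the gap sits immediately after word 4 ("said").
Base order: Nadia had said who argued that the scout had bargained with a chef.

4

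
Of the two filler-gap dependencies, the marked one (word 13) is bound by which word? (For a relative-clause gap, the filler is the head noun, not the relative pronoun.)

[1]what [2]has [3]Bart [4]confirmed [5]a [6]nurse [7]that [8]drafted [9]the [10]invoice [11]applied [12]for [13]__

1

The marked gap is the object of the preposition "for" of "applied".
Its filler is the fronted wh-phrase "what", at word 1.
(The other dependency links word 6 to a gap after word 7.)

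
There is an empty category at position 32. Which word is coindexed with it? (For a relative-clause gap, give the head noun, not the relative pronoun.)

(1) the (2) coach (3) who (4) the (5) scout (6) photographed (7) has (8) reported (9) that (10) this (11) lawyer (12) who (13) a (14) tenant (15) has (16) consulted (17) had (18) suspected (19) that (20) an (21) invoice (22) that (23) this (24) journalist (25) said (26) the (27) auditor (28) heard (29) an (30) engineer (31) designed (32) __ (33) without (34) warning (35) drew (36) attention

The gap at 32 is the object of "designed", inside a relative clause.
The relative pronoun is "that" (word 22); it is bound by the head noun immediately before it.
Its filler is the head noun "invoice", at word 21.

21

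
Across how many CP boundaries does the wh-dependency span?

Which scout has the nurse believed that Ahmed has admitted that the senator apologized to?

"which scout" is extracted from the PP object of "apologized".
Boundaries crossed, outermost first: [that], [that] — 2 in total.

2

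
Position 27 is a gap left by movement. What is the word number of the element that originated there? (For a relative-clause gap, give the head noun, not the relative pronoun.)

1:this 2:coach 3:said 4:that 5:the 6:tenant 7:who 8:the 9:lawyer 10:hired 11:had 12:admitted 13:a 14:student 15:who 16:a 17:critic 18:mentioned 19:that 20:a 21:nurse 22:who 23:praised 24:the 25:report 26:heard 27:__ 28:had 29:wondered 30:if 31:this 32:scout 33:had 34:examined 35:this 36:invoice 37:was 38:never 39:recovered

14

The gap at 27 is the subject of "wondered", inside a relative clause.
The relative pronoun is "who" (word 15); it is bound by the head noun immediately before it.
Its filler is the head noun "student", at word 14.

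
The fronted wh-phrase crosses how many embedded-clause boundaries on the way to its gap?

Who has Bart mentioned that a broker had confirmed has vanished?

2

"who" is extracted from the subject of "vanished".
Boundaries crossed, outermost first: [that], [Ø] — 2 in total.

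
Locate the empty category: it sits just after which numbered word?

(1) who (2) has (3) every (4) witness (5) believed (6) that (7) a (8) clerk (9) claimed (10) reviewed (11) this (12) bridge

The displaced element is "who" (word 1).
It is linked across 2 clause boundaries (that → Ø).
It functions as the subject of "reviewed", so the gap sits immediately after word 9 ("claimed").
Base order: Every witness has believed that a clerk claimed that who reviewed this bridge.

9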